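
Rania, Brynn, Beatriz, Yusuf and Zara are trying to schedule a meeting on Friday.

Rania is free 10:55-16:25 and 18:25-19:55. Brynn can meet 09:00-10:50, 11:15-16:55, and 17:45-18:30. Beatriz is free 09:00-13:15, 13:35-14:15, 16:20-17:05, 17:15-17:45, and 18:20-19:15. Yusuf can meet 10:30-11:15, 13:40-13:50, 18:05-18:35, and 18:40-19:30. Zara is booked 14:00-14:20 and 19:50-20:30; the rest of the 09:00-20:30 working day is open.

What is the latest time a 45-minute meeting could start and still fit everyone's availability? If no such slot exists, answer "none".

none

Zara free within 09:00–20:30: 09:00–14:00, 14:20–19:50.
Rania ∩ Brynn: 11:15–16:25, 18:25–18:30.
Rania ∩ Brynn ∩ Beatriz: 11:15–13:15, 13:35–14:15, 16:20–16:25, 18:25–18:30.
Rania ∩ Brynn ∩ Beatriz ∩ Yusuf: 13:40–13:50, 18:25–18:30.
Rania ∩ Brynn ∩ Beatriz ∩ Yusuf ∩ Zara: 13:40–13:50, 18:25–18:30.
Windows ≥ 45 min: (none).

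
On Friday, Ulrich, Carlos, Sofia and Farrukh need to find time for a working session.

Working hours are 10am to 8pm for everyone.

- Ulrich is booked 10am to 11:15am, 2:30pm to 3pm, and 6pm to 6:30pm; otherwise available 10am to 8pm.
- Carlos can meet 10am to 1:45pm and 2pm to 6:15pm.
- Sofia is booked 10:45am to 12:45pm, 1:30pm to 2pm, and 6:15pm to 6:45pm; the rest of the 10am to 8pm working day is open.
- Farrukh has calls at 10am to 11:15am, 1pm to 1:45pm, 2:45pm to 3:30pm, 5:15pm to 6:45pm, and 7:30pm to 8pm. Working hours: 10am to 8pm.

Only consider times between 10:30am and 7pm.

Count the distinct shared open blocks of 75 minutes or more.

Ulrich free within 10:00–20:00: 11:15–14:30, 15:00–18:00, 18:30–20:00.
Sofia free within 10:00–20:00: 10:00–10:45, 12:45–13:30, 14:00–18:15, 18:45–20:00.
Farrukh free within 10:00–20:00: 11:15–13:00, 13:45–14:45, 15:30–17:15, 18:45–19:30.
Ulrich ∩ Carlos: 11:15–13:45, 14:00–14:30, 15:00–18:00.
Ulrich ∩ Carlos ∩ Sofia: 12:45–13:30, 14:00–14:30, 15:00–18:00.
Ulrich ∩ Carlos ∩ Sofia ∩ Farrukh: 12:45–13:00, 14:00–14:30, 15:30–17:15.
Restricted to 10:30–19:00: 12:45–13:00, 14:00–14:30, 15:30–17:15.
Windows ≥ 75 min: 15:30–17:15.
That's 1 window.

1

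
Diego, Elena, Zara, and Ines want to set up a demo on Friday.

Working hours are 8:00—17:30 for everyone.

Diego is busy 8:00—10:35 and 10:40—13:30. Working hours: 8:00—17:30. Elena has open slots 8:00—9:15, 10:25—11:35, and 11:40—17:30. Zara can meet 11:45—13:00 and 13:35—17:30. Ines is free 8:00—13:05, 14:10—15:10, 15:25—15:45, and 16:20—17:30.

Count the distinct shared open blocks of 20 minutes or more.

3

Diego free within 08:00–17:30: 10:35–10:40, 13:30–17:30.
Diego ∩ Elena: 10:35–10:40, 13:30–17:30.
Diego ∩ Elena ∩ Zara: 13:35–17:30.
Diego ∩ Elena ∩ Zara ∩ Ines: 14:10–15:10, 15:25–15:45, 16:20–17:30.
Windows ≥ 20 min: 14:10–15:10, 15:25–15:45, 16:20–17:30.
That's 3 windows.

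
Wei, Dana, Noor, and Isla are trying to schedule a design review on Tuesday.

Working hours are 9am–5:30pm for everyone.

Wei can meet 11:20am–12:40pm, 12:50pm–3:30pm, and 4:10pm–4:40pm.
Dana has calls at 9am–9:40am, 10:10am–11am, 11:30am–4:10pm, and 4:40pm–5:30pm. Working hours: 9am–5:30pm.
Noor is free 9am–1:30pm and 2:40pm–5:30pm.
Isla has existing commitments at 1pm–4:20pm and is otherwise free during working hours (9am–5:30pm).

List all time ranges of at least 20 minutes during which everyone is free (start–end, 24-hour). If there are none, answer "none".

16:20–16:40

Dana free within 09:00–17:30: 09:40–10:10, 11:00–11:30, 16:10–16:40.
Isla free within 09:00–17:30: 09:00–13:00, 16:20–17:30.
Wei ∩ Dana: 11:20–11:30, 16:10–16:40.
Wei ∩ Dana ∩ Noor: 11:20–11:30, 16:10–16:40.
Wei ∩ Dana ∩ Noor ∩ Isla: 11:20–11:30, 16:20–16:40.
Windows ≥ 20 min: 16:20–16:40.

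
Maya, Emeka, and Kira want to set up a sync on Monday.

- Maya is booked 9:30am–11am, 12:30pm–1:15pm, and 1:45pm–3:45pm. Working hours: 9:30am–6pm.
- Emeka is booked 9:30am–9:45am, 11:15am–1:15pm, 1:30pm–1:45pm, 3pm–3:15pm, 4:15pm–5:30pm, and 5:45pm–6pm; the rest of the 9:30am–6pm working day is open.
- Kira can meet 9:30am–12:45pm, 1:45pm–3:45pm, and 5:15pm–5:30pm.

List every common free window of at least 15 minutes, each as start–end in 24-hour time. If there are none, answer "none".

11:00–11:15

Maya free within 09:30–18:00: 11:00–12:30, 13:15–13:45, 15:45–18:00.
Emeka free within 09:30–18:00: 09:45–11:15, 13:15–13:30, 13:45–15:00, 15:15–16:15, 17:30–17:45.
Maya ∩ Emeka: 11:00–11:15, 13:15–13:30, 15:45–16:15, 17:30–17:45.
Maya ∩ Emeka ∩ Kira: 11:00–11:15.
Windows ≥ 15 min: 11:00–11:15.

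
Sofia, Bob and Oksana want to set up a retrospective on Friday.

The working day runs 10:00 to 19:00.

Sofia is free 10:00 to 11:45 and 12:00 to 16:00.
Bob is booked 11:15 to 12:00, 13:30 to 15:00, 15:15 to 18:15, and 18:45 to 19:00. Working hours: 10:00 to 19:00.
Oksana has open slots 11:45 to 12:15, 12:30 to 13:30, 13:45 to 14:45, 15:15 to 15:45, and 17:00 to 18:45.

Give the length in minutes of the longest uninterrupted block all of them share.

60 minutes

Bob free within 10:00–19:00: 10:00–11:15, 12:00–13:30, 15:00–15:15, 18:15–18:45.
Sofia ∩ Bob: 10:00–11:15, 12:00–13:30, 15:00–15:15.
Sofia ∩ Bob ∩ Oksana: 12:00–12:15, 12:30–13:30.
Common window lengths: 15, 60 min; longest is 60.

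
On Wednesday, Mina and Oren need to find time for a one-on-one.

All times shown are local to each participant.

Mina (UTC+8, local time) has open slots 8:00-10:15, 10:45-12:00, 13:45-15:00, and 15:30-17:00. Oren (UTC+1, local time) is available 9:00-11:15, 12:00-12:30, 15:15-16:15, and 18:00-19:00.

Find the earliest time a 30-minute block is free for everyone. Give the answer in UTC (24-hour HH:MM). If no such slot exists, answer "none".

Mina → UTC: 00:00–02:15, 02:45–04:00, 05:45–07:00, 07:30–09:00.
Oren → UTC: 08:00–10:15, 11:00–11:30, 14:15–15:15, 17:00–18:00.
Mina ∩ Oren: 08:00–09:00.
Windows ≥ 30 min: 08:00–09:00.
Earliest such window starts at 08:00.

08:00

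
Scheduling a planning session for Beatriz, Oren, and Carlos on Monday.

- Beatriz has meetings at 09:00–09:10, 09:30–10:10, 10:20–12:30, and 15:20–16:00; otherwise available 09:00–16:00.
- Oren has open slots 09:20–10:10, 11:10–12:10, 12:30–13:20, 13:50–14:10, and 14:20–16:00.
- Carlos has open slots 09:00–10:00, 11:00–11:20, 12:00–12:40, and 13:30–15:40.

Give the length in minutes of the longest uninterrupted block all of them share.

Beatriz free within 09:00–16:00: 09:10–09:30, 10:10–10:20, 12:30–15:20.
Beatriz ∩ Oren: 09:20–09:30, 12:30–13:20, 13:50–14:10, 14:20–15:20.
Beatriz ∩ Oren ∩ Carlos: 09:20–09:30, 12:30–12:40, 13:50–14:10, 14:20–15:20.
Common window lengths: 10, 10, 20, 60 min; longest is 60.

60 minutes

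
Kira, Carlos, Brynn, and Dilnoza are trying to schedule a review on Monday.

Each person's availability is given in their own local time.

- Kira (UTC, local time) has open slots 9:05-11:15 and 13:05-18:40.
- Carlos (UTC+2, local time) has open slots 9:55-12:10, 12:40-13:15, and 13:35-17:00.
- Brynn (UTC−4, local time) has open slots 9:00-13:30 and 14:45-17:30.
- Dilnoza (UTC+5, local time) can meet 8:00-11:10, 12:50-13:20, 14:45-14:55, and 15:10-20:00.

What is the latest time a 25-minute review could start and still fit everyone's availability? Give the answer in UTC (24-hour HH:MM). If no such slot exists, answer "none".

14:35

Kira → UTC: 09:05–11:15, 13:05–18:40.
Carlos → UTC: 07:55–10:10, 10:40–11:15, 11:35–15:00.
Brynn → UTC: 13:00–17:30, 18:45–21:30.
Dilnoza → UTC: 03:00–06:10, 07:50–08:20, 09:45–09:55, 10:10–15:00.
Kira ∩ Carlos: 09:05–10:10, 10:40–11:15, 13:05–15:00.
Kira ∩ Carlos ∩ Brynn: 13:05–15:00.
Kira ∩ Carlos ∩ Brynn ∩ Dilnoza: 13:05–15:00.
Windows ≥ 25 min: 13:05–15:00.
Latest start in the last window 13:05–15:00 is 15:00 − 25 min = 14:35.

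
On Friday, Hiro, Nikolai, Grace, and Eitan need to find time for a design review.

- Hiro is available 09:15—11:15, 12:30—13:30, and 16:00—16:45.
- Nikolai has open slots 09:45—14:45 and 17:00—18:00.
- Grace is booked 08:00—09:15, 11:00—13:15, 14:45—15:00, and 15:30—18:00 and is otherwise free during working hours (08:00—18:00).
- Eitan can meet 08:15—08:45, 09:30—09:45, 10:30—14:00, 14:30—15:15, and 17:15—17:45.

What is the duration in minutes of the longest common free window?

30 minutes

Grace free within 08:00–18:00: 09:15–11:00, 13:15–14:45, 15:00–15:30.
Hiro ∩ Nikolai: 09:45–11:15, 12:30–13:30.
Hiro ∩ Nikolai ∩ Grace: 09:45–11:00, 13:15–13:30.
Hiro ∩ Nikolai ∩ Grace ∩ Eitan: 10:30–11:00, 13:15–13:30.
Common window lengths: 30, 15 min; longest is 30.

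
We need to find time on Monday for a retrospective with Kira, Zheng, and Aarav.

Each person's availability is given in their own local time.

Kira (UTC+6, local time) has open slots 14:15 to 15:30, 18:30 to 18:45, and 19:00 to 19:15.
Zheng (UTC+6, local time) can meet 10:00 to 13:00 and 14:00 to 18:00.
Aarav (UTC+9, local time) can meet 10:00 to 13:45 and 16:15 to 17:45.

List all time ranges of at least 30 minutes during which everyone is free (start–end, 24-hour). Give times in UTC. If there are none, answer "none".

08:15–08:45

Kira → UTC: 08:15–09:30, 12:30–12:45, 13:00–13:15.
Zheng → UTC: 04:00–07:00, 08:00–12:00.
Aarav → UTC: 01:00–04:45, 07:15–08:45.
Kira ∩ Zheng: 08:15–09:30.
Kira ∩ Zheng ∩ Aarav: 08:15–08:45.
Windows ≥ 30 min: 08:15–08:45.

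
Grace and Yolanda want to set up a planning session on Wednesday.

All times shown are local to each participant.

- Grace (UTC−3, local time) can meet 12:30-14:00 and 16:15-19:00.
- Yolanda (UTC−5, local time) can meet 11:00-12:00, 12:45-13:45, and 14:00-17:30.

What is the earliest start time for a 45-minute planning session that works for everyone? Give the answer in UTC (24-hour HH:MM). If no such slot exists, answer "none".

16:00

Grace → UTC: 15:30–17:00, 19:15–22:00.
Yolanda → UTC: 16:00–17:00, 17:45–18:45, 19:00–22:30.
Grace ∩ Yolanda: 16:00–17:00, 19:15–22:00.
Windows ≥ 45 min: 16:00–17:00, 19:15–22:00.
Earliest such window starts at 16:00.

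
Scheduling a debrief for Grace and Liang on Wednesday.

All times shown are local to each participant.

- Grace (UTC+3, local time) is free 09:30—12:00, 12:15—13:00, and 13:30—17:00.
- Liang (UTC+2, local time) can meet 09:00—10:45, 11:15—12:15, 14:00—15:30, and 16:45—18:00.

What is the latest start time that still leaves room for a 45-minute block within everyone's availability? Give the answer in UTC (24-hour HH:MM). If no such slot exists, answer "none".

Grace → UTC: 06:30–09:00, 09:15–10:00, 10:30–14:00.
Liang → UTC: 07:00–08:45, 09:15–10:15, 12:00–13:30, 14:45–16:00.
Grace ∩ Liang: 07:00–08:45, 09:15–10:00, 12:00–13:30.
Windows ≥ 45 min: 07:00–08:45, 09:15–10:00, 12:00–13:30.
Latest start in the last window 12:00–13:30 is 13:30 − 45 min = 12:45.

12:45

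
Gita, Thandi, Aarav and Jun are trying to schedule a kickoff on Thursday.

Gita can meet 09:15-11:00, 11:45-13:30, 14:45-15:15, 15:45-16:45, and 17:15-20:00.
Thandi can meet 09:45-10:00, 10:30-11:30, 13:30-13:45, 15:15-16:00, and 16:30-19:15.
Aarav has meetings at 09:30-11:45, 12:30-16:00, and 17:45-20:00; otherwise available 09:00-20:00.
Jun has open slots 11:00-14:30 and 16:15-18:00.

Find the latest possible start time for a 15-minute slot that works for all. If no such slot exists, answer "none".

17:30

Aarav free within 09:00–20:00: 09:00–09:30, 11:45–12:30, 16:00–17:45.
Gita ∩ Thandi: 09:45–10:00, 10:30–11:00, 15:45–16:00, 16:30–16:45, 17:15–19:15.
Gita ∩ Thandi ∩ Aarav: 16:30–16:45, 17:15–17:45.
Gita ∩ Thandi ∩ Aarav ∩ Jun: 16:30–16:45, 17:15–17:45.
Windows ≥ 15 min: 16:30–16:45, 17:15–17:45.
Latest start in the last window 17:15–17:45 is 17:45 − 15 min = 17:30.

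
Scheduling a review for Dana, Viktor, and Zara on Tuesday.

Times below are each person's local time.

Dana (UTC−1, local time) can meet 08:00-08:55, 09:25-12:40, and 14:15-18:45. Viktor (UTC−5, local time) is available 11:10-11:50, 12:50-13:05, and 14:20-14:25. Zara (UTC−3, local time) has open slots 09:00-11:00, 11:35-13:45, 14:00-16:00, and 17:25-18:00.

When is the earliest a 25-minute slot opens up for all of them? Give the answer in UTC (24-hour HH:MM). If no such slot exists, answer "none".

Dana → UTC: 09:00–09:55, 10:25–13:40, 15:15–19:45.
Viktor → UTC: 16:10–16:50, 17:50–18:05, 19:20–19:25.
Zara → UTC: 12:00–14:00, 14:35–16:45, 17:00–19:00, 20:25–21:00.
Dana ∩ Viktor: 16:10–16:50, 17:50–18:05, 19:20–19:25.
Dana ∩ Viktor ∩ Zara: 16:10–16:45, 17:50–18:05.
Windows ≥ 25 min: 16:10–16:45.
Earliest such window starts at 16:10.

16:10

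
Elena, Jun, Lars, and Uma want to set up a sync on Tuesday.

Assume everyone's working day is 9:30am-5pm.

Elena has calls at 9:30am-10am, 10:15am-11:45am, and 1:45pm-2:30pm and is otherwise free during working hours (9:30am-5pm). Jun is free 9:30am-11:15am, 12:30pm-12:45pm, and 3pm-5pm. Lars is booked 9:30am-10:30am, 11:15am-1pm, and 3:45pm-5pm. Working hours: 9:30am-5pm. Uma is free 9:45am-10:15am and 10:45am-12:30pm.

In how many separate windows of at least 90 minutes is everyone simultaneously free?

Elena free within 09:30–17:00: 10:00–10:15, 11:45–13:45, 14:30–17:00.
Lars free within 09:30–17:00: 10:30–11:15, 13:00–15:45.
Elena ∩ Jun: 10:00–10:15, 12:30–12:45, 15:00–17:00.
Elena ∩ Jun ∩ Lars: 15:00–15:45.
Elena ∩ Jun ∩ Lars ∩ Uma: (none).
Windows ≥ 90 min: (none).
That's 0 windows.

0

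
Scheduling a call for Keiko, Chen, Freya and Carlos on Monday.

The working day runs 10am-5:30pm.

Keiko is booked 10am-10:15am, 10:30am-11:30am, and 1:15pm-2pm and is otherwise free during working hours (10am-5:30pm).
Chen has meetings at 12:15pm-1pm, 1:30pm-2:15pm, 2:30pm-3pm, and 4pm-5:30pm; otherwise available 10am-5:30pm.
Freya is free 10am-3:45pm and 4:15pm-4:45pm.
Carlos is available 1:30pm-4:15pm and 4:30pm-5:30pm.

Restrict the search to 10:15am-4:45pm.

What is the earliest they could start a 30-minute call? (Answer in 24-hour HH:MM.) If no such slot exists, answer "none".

Keiko free within 10:00–17:30: 10:15–10:30, 11:30–13:15, 14:00–17:30.
Chen free within 10:00–17:30: 10:00–12:15, 13:00–13:30, 14:15–14:30, 15:00–16:00.
Keiko ∩ Chen: 10:15–10:30, 11:30–12:15, 13:00–13:15, 14:15–14:30, 15:00–16:00.
Keiko ∩ Chen ∩ Freya: 10:15–10:30, 11:30–12:15, 13:00–13:15, 14:15–14:30, 15:00–15:45.
Keiko ∩ Chen ∩ Freya ∩ Carlos: 14:15–14:30, 15:00–15:45.
Restricted to 10:15–16:45: 14:15–14:30, 15:00–15:45.
Windows ≥ 30 min: 15:00–15:45.
Earliest such window starts at 15:00.

15:00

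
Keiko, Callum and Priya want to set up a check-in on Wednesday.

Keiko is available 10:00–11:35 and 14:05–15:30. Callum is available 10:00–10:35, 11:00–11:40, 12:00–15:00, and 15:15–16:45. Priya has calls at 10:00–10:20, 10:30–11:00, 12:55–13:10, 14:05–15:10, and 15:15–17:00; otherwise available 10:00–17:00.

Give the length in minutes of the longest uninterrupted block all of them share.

35 minutes

Priya free within 10:00–17:00: 10:20–10:30, 11:00–12:55, 13:10–14:05, 15:10–15:15.
Keiko ∩ Callum: 10:00–10:35, 11:00–11:35, 14:05–15:00, 15:15–15:30.
Keiko ∩ Callum ∩ Priya: 10:20–10:30, 11:00–11:35.
Common window lengths: 10, 35 min; longest is 35.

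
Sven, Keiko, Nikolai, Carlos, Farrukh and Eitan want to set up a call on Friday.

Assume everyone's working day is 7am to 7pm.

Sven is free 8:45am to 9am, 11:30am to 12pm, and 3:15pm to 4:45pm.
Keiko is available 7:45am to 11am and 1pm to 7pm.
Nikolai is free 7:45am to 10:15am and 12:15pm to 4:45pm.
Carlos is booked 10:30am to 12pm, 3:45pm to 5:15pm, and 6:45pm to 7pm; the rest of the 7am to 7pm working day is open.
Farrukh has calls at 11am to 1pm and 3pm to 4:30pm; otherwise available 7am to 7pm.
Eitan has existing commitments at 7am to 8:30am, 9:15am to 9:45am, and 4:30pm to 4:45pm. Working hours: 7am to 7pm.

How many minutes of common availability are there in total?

15 minutes

Carlos free within 07:00–19:00: 07:00–10:30, 12:00–15:45, 17:15–18:45.
Farrukh free within 07:00–19:00: 07:00–11:00, 13:00–15:00, 16:30–19:00.
Eitan free within 07:00–19:00: 08:30–09:15, 09:45–16:30, 16:45–19:00.
Sven ∩ Keiko: 08:45–09:00, 15:15–16:45.
Sven ∩ Keiko ∩ Nikolai: 08:45–09:00, 15:15–16:45.
Sven ∩ Keiko ∩ Nikolai ∩ Carlos: 08:45–09:00, 15:15–15:45.
Sven ∩ Keiko ∩ Nikolai ∩ Carlos ∩ Farrukh: 08:45–09:00.
Sven ∩ Keiko ∩ Nikolai ∩ Carlos ∩ Farrukh ∩ Eitan: 08:45–09:00.
Total common minutes: 15.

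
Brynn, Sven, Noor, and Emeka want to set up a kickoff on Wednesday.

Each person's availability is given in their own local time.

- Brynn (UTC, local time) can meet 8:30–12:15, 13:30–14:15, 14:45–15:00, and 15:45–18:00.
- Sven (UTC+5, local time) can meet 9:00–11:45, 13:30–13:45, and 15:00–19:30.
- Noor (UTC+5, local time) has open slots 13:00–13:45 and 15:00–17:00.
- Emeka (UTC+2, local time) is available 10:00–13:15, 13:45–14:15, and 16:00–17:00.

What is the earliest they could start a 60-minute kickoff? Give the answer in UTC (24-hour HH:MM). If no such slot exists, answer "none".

10:00

Brynn → UTC: 08:30–12:15, 13:30–14:15, 14:45–15:00, 15:45–18:00.
Sven → UTC: 04:00–06:45, 08:30–08:45, 10:00–14:30.
Noor → UTC: 08:00–08:45, 10:00–12:00.
Emeka → UTC: 08:00–11:15, 11:45–12:15, 14:00–15:00.
Brynn ∩ Sven: 08:30–08:45, 10:00–12:15, 13:30–14:15.
Brynn ∩ Sven ∩ Noor: 08:30–08:45, 10:00–12:00.
Brynn ∩ Sven ∩ Noor ∩ Emeka: 08:30–08:45, 10:00–11:15, 11:45–12:00.
Windows ≥ 60 min: 10:00–11:15.
Earliest such window starts at 10:00.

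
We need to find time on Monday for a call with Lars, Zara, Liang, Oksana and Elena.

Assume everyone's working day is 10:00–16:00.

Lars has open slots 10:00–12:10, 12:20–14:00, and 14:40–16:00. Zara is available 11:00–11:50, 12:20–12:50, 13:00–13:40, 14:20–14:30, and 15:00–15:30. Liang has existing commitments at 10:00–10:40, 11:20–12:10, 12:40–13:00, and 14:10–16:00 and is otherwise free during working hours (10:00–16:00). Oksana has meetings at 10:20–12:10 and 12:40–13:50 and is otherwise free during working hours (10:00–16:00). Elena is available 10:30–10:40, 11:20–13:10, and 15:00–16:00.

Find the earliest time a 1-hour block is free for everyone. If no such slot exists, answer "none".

none

Liang free within 10:00–16:00: 10:40–11:20, 12:10–12:40, 13:00–14:10.
Oksana free within 10:00–16:00: 10:00–10:20, 12:10–12:40, 13:50–16:00.
Lars ∩ Zara: 11:00–11:50, 12:20–12:50, 13:00–13:40, 15:00–15:30.
Lars ∩ Zara ∩ Liang: 11:00–11:20, 12:20–12:40, 13:00–13:40.
Lars ∩ Zara ∩ Liang ∩ Oksana: 12:20–12:40.
Lars ∩ Zara ∩ Liang ∩ Oksana ∩ Elena: 12:20–12:40.
Windows ≥ 60 min: (none).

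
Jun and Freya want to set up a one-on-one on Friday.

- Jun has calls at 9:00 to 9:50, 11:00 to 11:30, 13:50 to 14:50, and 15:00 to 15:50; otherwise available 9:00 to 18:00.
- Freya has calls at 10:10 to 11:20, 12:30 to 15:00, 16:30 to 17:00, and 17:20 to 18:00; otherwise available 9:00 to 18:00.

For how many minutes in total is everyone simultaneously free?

Jun free within 09:00–18:00: 09:50–11:00, 11:30–13:50, 14:50–15:00, 15:50–18:00.
Freya free within 09:00–18:00: 09:00–10:10, 11:20–12:30, 15:00–16:30, 17:00–17:20.
Jun ∩ Freya: 09:50–10:10, 11:30–12:30, 15:50–16:30, 17:00–17:20.
Total common minutes: 20 + 60 + 40 + 20 = 140.

140 minutes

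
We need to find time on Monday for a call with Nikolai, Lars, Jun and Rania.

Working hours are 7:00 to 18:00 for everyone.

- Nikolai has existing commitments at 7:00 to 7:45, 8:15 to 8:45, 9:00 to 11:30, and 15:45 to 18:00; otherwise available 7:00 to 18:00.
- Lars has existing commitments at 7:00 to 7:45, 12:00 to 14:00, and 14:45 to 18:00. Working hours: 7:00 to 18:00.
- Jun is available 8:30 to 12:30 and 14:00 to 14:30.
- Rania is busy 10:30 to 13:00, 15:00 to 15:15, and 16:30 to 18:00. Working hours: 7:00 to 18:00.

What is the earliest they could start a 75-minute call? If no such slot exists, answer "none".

Nikolai free within 07:00–18:00: 07:45–08:15, 08:45–09:00, 11:30–15:45.
Lars free within 07:00–18:00: 07:45–12:00, 14:00–14:45.
Rania free within 07:00–18:00: 07:00–10:30, 13:00–15:00, 15:15–16:30.
Nikolai ∩ Lars: 07:45–08:15, 08:45–09:00, 11:30–12:00, 14:00–14:45.
Nikolai ∩ Lars ∩ Jun: 08:45–09:00, 11:30–12:00, 14:00–14:30.
Nikolai ∩ Lars ∩ Jun ∩ Rania: 08:45–09:00, 14:00–14:30.
Windows ≥ 75 min: (none).

none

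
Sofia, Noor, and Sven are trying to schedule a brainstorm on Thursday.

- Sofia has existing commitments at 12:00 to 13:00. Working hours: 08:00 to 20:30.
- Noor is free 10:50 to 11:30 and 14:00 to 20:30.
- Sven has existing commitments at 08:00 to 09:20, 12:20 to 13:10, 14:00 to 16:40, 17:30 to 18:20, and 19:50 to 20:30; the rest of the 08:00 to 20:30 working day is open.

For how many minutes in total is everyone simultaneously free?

180 minutes

Sofia free within 08:00–20:30: 08:00–12:00, 13:00–20:30.
Sven free within 08:00–20:30: 09:20–12:20, 13:10–14:00, 16:40–17:30, 18:20–19:50.
Sofia ∩ Noor: 10:50–11:30, 14:00–20:30.
Sofia ∩ Noor ∩ Sven: 10:50–11:30, 16:40–17:30, 18:20–19:50.
Total common minutes: 40 + 50 + 90 = 180.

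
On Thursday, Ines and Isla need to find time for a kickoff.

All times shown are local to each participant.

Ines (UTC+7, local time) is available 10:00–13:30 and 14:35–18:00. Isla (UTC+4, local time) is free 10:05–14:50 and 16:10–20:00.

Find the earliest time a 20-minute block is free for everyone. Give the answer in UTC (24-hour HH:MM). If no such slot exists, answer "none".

06:05

Ines → UTC: 03:00–06:30, 07:35–11:00.
Isla → UTC: 06:05–10:50, 12:10–16:00.
Ines ∩ Isla: 06:05–06:30, 07:35–10:50.
Windows ≥ 20 min: 06:05–06:30, 07:35–10:50.
Earliest such window starts at 06:05.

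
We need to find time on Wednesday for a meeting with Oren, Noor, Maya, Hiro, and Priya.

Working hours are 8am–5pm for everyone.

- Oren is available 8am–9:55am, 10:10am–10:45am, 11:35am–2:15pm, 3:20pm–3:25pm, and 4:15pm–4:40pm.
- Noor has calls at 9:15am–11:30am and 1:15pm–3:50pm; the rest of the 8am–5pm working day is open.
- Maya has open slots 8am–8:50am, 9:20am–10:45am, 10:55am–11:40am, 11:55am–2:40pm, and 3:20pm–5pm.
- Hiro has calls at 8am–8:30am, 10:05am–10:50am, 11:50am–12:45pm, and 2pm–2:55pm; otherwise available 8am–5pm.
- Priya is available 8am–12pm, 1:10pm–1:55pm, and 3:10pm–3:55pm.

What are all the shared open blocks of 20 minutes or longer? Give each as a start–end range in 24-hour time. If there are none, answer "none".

Noor free within 08:00–17:00: 08:00–09:15, 11:30–13:15, 15:50–17:00.
Hiro free within 08:00–17:00: 08:30–10:05, 10:50–11:50, 12:45–14:00, 14:55–17:00.
Oren ∩ Noor: 08:00–09:15, 11:35–13:15, 16:15–16:40.
Oren ∩ Noor ∩ Maya: 08:00–08:50, 11:35–11:40, 11:55–13:15, 16:15–16:40.
Oren ∩ Noor ∩ Maya ∩ Hiro: 08:30–08:50, 11:35–11:40, 12:45–13:15, 16:15–16:40.
Oren ∩ Noor ∩ Maya ∩ Hiro ∩ Priya: 08:30–08:50, 11:35–11:40, 13:10–13:15.
Windows ≥ 20 min: 08:30–08:50.

08:30–08:50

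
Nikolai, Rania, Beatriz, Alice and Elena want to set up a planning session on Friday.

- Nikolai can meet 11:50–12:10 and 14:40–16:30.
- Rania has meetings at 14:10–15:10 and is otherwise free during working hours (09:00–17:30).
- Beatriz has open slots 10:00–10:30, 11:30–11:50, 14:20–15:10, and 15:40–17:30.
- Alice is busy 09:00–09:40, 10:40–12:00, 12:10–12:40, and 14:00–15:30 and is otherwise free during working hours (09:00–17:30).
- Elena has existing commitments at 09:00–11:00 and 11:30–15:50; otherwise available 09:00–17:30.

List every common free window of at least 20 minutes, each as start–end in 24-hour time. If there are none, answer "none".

Rania free within 09:00–17:30: 09:00–14:10, 15:10–17:30.
Alice free within 09:00–17:30: 09:40–10:40, 12:00–12:10, 12:40–14:00, 15:30–17:30.
Elena free within 09:00–17:30: 11:00–11:30, 15:50–17:30.
Nikolai ∩ Rania: 11:50–12:10, 15:10–16:30.
Nikolai ∩ Rania ∩ Beatriz: 15:40–16:30.
Nikolai ∩ Rania ∩ Beatriz ∩ Alice: 15:40–16:30.
Nikolai ∩ Rania ∩ Beatriz ∩ Alice ∩ Elena: 15:50–16:30.
Windows ≥ 20 min: 15:50–16:30.

15:50–16:30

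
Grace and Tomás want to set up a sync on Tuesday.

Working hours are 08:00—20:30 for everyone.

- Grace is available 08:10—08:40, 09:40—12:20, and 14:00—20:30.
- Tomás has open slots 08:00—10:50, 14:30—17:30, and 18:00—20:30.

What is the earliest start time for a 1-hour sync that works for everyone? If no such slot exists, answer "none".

Grace ∩ Tomás: 08:10–08:40, 09:40–10:50, 14:30–17:30, 18:00–20:30.
Windows ≥ 60 min: 09:40–10:50, 14:30–17:30, 18:00–20:30.
Earliest such window starts at 09:40.

09:40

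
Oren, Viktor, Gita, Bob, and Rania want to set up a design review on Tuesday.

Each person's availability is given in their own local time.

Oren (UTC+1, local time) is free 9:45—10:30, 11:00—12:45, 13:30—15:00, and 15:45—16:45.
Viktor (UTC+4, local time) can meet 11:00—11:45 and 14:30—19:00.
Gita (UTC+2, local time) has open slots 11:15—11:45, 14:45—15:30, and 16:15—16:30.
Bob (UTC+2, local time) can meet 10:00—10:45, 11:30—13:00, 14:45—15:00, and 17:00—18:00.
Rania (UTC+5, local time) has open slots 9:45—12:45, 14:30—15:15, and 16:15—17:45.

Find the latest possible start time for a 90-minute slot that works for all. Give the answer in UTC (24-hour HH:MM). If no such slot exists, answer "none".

none

Oren → UTC: 08:45–09:30, 10:00–11:45, 12:30–14:00, 14:45–15:45.
Viktor → UTC: 07:00–07:45, 10:30–15:00.
Gita → UTC: 09:15–09:45, 12:45–13:30, 14:15–14:30.
Bob → UTC: 08:00–08:45, 09:30–11:00, 12:45–13:00, 15:00–16:00.
Rania → UTC: 04:45–07:45, 09:30–10:15, 11:15–12:45.
Oren ∩ Viktor: 10:30–11:45, 12:30–14:00, 14:45–15:00.
Oren ∩ Viktor ∩ Gita: 12:45–13:30.
Oren ∩ Viktor ∩ Gita ∩ Bob: 12:45–13:00.
Oren ∩ Viktor ∩ Gita ∩ Bob ∩ Rania: (none).
Windows ≥ 90 min: (none).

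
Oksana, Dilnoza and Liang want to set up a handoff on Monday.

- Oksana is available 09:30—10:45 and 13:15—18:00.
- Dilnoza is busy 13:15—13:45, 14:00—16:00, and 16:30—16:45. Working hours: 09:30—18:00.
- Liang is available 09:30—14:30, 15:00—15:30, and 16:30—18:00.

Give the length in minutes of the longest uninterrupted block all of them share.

Dilnoza free within 09:30–18:00: 09:30–13:15, 13:45–14:00, 16:00–16:30, 16:45–18:00.
Oksana ∩ Dilnoza: 09:30–10:45, 13:45–14:00, 16:00–16:30, 16:45–18:00.
Oksana ∩ Dilnoza ∩ Liang: 09:30–10:45, 13:45–14:00, 16:45–18:00.
Common window lengths: 75, 15, 75 min; longest is 75.

75 minutes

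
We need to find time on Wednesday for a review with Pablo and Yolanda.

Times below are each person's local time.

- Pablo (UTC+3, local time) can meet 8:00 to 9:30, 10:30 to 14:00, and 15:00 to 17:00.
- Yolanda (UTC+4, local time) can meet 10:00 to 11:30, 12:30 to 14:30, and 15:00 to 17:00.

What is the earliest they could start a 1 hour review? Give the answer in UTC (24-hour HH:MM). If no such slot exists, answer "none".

Pablo → UTC: 05:00–06:30, 07:30–11:00, 12:00–14:00.
Yolanda → UTC: 06:00–07:30, 08:30–10:30, 11:00–13:00.
Pablo ∩ Yolanda: 06:00–06:30, 08:30–10:30, 12:00–13:00.
Windows ≥ 60 min: 08:30–10:30, 12:00–13:00.
Earliest such window starts at 08:30.

08:30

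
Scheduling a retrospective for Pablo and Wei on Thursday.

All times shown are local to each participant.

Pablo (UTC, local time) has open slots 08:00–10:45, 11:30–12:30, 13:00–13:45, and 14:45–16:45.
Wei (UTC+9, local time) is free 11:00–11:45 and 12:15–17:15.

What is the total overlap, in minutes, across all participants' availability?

Pablo → UTC: 08:00–10:45, 11:30–12:30, 13:00–13:45, 14:45–16:45.
Wei → UTC: 02:00–02:45, 03:15–08:15.
Pablo ∩ Wei: 08:00–08:15.
Total common minutes: 15.

15 minutes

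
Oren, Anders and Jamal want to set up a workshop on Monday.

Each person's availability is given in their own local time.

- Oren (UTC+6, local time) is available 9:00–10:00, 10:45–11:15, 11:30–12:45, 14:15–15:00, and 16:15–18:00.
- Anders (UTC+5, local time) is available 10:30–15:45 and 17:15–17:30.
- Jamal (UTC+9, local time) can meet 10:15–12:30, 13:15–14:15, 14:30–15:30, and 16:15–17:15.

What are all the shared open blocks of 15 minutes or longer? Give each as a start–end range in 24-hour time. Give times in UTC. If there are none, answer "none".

Oren → UTC: 03:00–04:00, 04:45–05:15, 05:30–06:45, 08:15–09:00, 10:15–12:00.
Anders → UTC: 05:30–10:45, 12:15–12:30.
Jamal → UTC: 01:15–03:30, 04:15–05:15, 05:30–06:30, 07:15–08:15.
Oren ∩ Anders: 05:30–06:45, 08:15–09:00, 10:15–10:45.
Oren ∩ Anders ∩ Jamal: 05:30–06:30.
Windows ≥ 15 min: 05:30–06:30.

05:30–06:30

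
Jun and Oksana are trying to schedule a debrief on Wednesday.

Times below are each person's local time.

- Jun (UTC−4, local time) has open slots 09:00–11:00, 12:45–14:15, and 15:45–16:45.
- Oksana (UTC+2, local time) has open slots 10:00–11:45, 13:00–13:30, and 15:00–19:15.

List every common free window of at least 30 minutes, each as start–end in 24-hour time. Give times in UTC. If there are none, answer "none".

Jun → UTC: 13:00–15:00, 16:45–18:15, 19:45–20:45.
Oksana → UTC: 08:00–09:45, 11:00–11:30, 13:00–17:15.
Jun ∩ Oksana: 13:00–15:00, 16:45–17:15.
Windows ≥ 30 min: 13:00–15:00, 16:45–17:15.

13:00–15:00, 16:45–17:15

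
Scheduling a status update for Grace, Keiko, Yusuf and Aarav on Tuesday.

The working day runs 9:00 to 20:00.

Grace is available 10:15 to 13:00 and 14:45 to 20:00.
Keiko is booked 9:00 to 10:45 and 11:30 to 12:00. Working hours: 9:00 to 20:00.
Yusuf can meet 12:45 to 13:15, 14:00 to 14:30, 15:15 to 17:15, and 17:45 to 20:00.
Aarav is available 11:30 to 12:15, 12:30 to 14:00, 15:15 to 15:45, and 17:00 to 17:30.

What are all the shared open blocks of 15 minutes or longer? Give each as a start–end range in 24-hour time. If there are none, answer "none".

12:45–13:00, 15:15–15:45, 17:00–17:15

Keiko free within 09:00–20:00: 10:45–11:30, 12:00–20:00.
Grace ∩ Keiko: 10:45–11:30, 12:00–13:00, 14:45–20:00.
Grace ∩ Keiko ∩ Yusuf: 12:45–13:00, 15:15–17:15, 17:45–20:00.
Grace ∩ Keiko ∩ Yusuf ∩ Aarav: 12:45–13:00, 15:15–15:45, 17:00–17:15.
Windows ≥ 15 min: 12:45–13:00, 15:15–15:45, 17:00–17:15.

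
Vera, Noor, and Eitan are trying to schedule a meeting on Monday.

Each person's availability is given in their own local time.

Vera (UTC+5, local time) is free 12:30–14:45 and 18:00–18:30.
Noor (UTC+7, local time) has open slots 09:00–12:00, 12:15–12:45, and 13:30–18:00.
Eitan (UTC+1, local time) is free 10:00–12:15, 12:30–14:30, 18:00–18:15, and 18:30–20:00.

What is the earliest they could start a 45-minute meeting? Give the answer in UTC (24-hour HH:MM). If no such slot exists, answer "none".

09:00

Vera → UTC: 07:30–09:45, 13:00–13:30.
Noor → UTC: 02:00–05:00, 05:15–05:45, 06:30–11:00.
Eitan → UTC: 09:00–11:15, 11:30–13:30, 17:00–17:15, 17:30–19:00.
Vera ∩ Noor: 07:30–09:45.
Vera ∩ Noor ∩ Eitan: 09:00–09:45.
Windows ≥ 45 min: 09:00–09:45.
Earliest such window starts at 09:00.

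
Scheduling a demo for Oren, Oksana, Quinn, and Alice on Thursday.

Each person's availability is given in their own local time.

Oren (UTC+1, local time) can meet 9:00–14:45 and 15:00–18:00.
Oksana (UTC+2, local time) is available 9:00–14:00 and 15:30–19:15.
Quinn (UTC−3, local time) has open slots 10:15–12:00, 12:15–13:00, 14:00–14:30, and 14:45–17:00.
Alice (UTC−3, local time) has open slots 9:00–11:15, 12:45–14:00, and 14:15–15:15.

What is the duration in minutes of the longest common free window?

Oren → UTC: 08:00–13:45, 14:00–17:00.
Oksana → UTC: 07:00–12:00, 13:30–17:15.
Quinn → UTC: 13:15–15:00, 15:15–16:00, 17:00–17:30, 17:45–20:00.
Alice → UTC: 12:00–14:15, 15:45–17:00, 17:15–18:15.
Oren ∩ Oksana: 08:00–12:00, 13:30–13:45, 14:00–17:00.
Oren ∩ Oksana ∩ Quinn: 13:30–13:45, 14:00–15:00, 15:15–16:00.
Oren ∩ Oksana ∩ Quinn ∩ Alice: 13:30–13:45, 14:00–14:15, 15:45–16:00.
Common window lengths: 15, 15, 15 min; longest is 15.

15 minutes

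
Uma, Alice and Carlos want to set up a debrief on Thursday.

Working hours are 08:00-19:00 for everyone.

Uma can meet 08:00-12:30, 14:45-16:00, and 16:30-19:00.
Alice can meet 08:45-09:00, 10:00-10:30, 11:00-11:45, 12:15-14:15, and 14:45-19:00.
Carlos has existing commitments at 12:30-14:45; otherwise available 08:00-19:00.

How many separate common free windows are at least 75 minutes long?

Carlos free within 08:00–19:00: 08:00–12:30, 14:45–19:00.
Uma ∩ Alice: 08:45–09:00, 10:00–10:30, 11:00–11:45, 12:15–12:30, 14:45–16:00, 16:30–19:00.
Uma ∩ Alice ∩ Carlos: 08:45–09:00, 10:00–10:30, 11:00–11:45, 12:15–12:30, 14:45–16:00, 16:30–19:00.
Windows ≥ 75 min: 14:45–16:00, 16:30–19:00.
That's 2 windows.

2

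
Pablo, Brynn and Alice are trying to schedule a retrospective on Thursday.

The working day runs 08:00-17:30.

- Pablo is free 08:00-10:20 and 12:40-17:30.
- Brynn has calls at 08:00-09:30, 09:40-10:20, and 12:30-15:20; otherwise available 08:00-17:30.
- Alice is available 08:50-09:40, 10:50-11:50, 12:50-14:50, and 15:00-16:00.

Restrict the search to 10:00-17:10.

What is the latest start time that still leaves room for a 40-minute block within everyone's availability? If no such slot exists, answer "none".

Brynn free within 08:00–17:30: 09:30–09:40, 10:20–12:30, 15:20–17:30.
Pablo ∩ Brynn: 09:30–09:40, 15:20–17:30.
Pablo ∩ Brynn ∩ Alice: 09:30–09:40, 15:20–16:00.
Restricted to 10:00–17:10: 15:20–16:00.
Windows ≥ 40 min: 15:20–16:00.
Latest start in the last window 15:20–16:00 is 16:00 − 40 min = 15:20.

15:20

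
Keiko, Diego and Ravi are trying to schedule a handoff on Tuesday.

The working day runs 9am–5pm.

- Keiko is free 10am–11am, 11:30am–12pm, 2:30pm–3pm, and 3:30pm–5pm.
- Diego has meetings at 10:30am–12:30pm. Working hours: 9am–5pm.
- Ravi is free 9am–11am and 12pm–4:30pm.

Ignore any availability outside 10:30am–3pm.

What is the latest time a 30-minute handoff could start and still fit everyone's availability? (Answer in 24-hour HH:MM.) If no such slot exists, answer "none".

14:30

Diego free within 09:00–17:00: 09:00–10:30, 12:30–17:00.
Keiko ∩ Diego: 10:00–10:30, 14:30–15:00, 15:30–17:00.
Keiko ∩ Diego ∩ Ravi: 10:00–10:30, 14:30–15:00, 15:30–16:30.
Restricted to 10:30–15:00: 14:30–15:00.
Windows ≥ 30 min: 14:30–15:00.
Latest start in the last window 14:30–15:00 is 15:00 − 30 min = 14:30.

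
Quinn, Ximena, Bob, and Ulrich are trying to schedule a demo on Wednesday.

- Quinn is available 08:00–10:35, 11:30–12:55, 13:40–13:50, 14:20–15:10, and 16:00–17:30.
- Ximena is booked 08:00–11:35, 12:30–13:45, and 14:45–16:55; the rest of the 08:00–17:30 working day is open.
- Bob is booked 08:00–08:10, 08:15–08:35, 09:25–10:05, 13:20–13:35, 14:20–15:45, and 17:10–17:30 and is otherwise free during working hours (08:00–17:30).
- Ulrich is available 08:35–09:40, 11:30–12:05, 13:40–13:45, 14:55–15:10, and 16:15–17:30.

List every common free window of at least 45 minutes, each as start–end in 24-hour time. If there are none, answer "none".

Ximena free within 08:00–17:30: 11:35–12:30, 13:45–14:45, 16:55–17:30.
Bob free within 08:00–17:30: 08:10–08:15, 08:35–09:25, 10:05–13:20, 13:35–14:20, 15:45–17:10.
Quinn ∩ Ximena: 11:35–12:30, 13:45–13:50, 14:20–14:45, 16:55–17:30.
Quinn ∩ Ximena ∩ Bob: 11:35–12:30, 13:45–13:50, 16:55–17:10.
Quinn ∩ Ximena ∩ Bob ∩ Ulrich: 11:35–12:05, 16:55–17:10.
Windows ≥ 45 min: (none).

none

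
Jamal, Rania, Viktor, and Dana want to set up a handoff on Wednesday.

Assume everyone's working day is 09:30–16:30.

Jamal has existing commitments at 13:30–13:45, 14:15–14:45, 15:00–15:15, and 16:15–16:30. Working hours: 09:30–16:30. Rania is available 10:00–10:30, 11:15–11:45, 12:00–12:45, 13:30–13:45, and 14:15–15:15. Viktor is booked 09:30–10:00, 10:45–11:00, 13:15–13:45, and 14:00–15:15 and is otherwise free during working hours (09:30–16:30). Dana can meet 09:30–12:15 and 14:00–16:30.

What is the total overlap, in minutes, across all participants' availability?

Jamal free within 09:30–16:30: 09:30–13:30, 13:45–14:15, 14:45–15:00, 15:15–16:15.
Viktor free within 09:30–16:30: 10:00–10:45, 11:00–13:15, 13:45–14:00, 15:15–16:30.
Jamal ∩ Rania: 10:00–10:30, 11:15–11:45, 12:00–12:45, 14:45–15:00.
Jamal ∩ Rania ∩ Viktor: 10:00–10:30, 11:15–11:45, 12:00–12:45.
Jamal ∩ Rania ∩ Viktor ∩ Dana: 10:00–10:30, 11:15–11:45, 12:00–12:15.
Total common minutes: 30 + 30 + 15 = 75.

75 minutes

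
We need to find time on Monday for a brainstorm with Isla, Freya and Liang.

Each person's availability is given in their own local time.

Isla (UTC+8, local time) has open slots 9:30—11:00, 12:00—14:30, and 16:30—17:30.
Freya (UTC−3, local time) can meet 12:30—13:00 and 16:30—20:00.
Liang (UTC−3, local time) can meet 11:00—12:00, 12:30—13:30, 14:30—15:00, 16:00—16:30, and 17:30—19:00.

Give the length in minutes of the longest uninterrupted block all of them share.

Isla → UTC: 01:30–03:00, 04:00–06:30, 08:30–09:30.
Freya → UTC: 15:30–16:00, 19:30–23:00.
Liang → UTC: 14:00–15:00, 15:30–16:30, 17:30–18:00, 19:00–19:30, 20:30–22:00.
Isla ∩ Freya: (none).
Isla ∩ Freya ∩ Liang: (none).
No common window.

0 minutes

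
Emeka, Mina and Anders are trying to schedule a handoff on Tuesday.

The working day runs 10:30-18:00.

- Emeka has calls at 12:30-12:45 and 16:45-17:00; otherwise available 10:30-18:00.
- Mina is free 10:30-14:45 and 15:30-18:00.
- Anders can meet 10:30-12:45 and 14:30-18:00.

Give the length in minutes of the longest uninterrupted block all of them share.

Emeka free within 10:30–18:00: 10:30–12:30, 12:45–16:45, 17:00–18:00.
Emeka ∩ Mina: 10:30–12:30, 12:45–14:45, 15:30–16:45, 17:00–18:00.
Emeka ∩ Mina ∩ Anders: 10:30–12:30, 14:30–14:45, 15:30–16:45, 17:00–18:00.
Common window lengths: 120, 15, 75, 60 min; longest is 120.

120 minutes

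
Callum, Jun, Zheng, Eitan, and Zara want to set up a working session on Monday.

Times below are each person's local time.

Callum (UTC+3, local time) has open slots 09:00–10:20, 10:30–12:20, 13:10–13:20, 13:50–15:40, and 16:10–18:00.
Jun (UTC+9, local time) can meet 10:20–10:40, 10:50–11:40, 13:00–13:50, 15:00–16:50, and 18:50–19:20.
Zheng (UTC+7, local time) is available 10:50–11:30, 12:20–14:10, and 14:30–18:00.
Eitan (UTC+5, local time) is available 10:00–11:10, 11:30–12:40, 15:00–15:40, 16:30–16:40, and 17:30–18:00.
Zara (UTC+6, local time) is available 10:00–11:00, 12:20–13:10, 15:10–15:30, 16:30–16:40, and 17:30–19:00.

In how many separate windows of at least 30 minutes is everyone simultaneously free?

1

Callum → UTC: 06:00–07:20, 07:30–09:20, 10:10–10:20, 10:50–12:40, 13:10–15:00.
Jun → UTC: 01:20–01:40, 01:50–02:40, 04:00–04:50, 06:00–07:50, 09:50–10:20.
Zheng → UTC: 03:50–04:30, 05:20–07:10, 07:30–11:00.
Eitan → UTC: 05:00–06:10, 06:30–07:40, 10:00–10:40, 11:30–11:40, 12:30–13:00.
Zara → UTC: 04:00–05:00, 06:20–07:10, 09:10–09:30, 10:30–10:40, 11:30–13:00.
Callum ∩ Jun: 06:00–07:20, 07:30–07:50, 10:10–10:20.
Callum ∩ Jun ∩ Zheng: 06:00–07:10, 07:30–07:50, 10:10–10:20.
Callum ∩ Jun ∩ Zheng ∩ Eitan: 06:00–06:10, 06:30–07:10, 07:30–07:40, 10:10–10:20.
Callum ∩ Jun ∩ Zheng ∩ Eitan ∩ Zara: 06:30–07:10.
Windows ≥ 30 min: 06:30–07:10.
That's 1 window.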